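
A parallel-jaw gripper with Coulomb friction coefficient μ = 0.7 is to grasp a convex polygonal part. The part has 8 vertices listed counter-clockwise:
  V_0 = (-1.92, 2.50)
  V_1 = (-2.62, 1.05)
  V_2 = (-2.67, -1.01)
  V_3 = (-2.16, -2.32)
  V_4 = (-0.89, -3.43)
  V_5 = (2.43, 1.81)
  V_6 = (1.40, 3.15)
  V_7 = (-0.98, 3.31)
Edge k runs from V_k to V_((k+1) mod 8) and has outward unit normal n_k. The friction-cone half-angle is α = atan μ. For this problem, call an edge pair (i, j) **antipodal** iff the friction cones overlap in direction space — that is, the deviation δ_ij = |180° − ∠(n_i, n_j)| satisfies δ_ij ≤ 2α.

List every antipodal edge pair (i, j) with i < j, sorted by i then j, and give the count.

count = 11; pairs: (0,4), (0,5), (1,4), (1,5), (2,4), (2,5), (2,6), (3,5), (3,6), (4,6), (4,7)

α = atan 0.7 = 34.99°;  2α = 69.98°
n_0 = (-0.9006, +0.4347)
n_1 = (-0.9997, +0.0243)
n_2 = (-0.9319, -0.3628)
n_3 = (-0.6581, -0.7529)
n_4 = (+0.8447, -0.5352)
n_5 = (+0.7928, +0.6094)
n_6 = (+0.0671, +0.9977)
n_7 = (-0.6528, +0.7575)
  (0,1): δ = 155.62°  ·
  (0,2): δ = 132.96°  ·
  (0,3): δ = 105.38°  ·
  (0,4): δ = 6.59°  ✓
  (0,5): δ = 63.32°  ✓
  (0,6): δ = 111.92°  ·
  (0,7): δ = 156.52°  ·
  (1,2): δ = 157.34°  ·
  (1,3): δ = 129.76°  ·
  (1,4): δ = 30.97°  ✓
  (1,5): δ = 38.94°  ✓
  (1,6): δ = 87.54°  ·
  (1,7): δ = 132.14°  ·
  (2,3): δ = 152.43°  ·
  (2,4): δ = 53.63°  ✓
  (2,5): δ = 16.28°  ✓
  (2,6): δ = 64.88°  ✓
  (2,7): δ = 109.48°  ·
  (3,4): δ = 81.20°  ·
  (3,5): δ = 11.30°  ✓
  (3,6): δ = 37.31°  ✓
  (3,7): δ = 81.91°  ·
  (4,5): δ = 110.09°  ·
  (4,6): δ = 61.49°  ✓
  (4,7): δ = 16.89°  ✓
  (5,6): δ = 131.39°  ·
  (5,7): δ = 86.80°  ·
  (6,7): δ = 135.40°  ·
antipodal pairs: 11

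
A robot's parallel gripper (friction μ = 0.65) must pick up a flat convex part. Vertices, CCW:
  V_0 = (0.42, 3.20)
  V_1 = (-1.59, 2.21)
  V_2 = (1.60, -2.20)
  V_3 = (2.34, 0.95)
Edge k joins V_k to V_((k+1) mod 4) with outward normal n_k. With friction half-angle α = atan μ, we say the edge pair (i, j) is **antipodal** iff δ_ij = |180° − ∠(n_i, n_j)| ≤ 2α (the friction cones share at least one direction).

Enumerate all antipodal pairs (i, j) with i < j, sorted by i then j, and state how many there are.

α = atan 0.65 = 33.02°;  2α = 66.05°
n_0 = (-0.4418, +0.8971)
n_1 = (-0.8102, -0.5861)
n_2 = (+0.9735, -0.2287)
n_3 = (+0.7607, +0.6491)
  (0,1): δ = 80.34°  ·
  (0,2): δ = 50.56°  ✓
  (0,3): δ = 104.25°  ·
  (1,2): δ = 49.10°  ✓
  (1,3): δ = 4.59°  ✓
  (2,3): δ = 126.30°  ·
antipodal pairs: 3

count = 3; pairs: (0,2), (1,2), (1,3)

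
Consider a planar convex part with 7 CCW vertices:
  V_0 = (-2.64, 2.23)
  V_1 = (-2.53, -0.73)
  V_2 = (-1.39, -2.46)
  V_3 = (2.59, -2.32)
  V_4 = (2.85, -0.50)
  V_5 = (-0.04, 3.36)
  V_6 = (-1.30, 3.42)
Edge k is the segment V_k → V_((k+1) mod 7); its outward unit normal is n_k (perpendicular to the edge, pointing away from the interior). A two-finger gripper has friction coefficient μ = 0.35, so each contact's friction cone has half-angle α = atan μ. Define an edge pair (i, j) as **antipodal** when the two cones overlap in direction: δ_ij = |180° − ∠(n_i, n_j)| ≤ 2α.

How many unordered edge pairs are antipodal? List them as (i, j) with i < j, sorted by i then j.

α = atan 0.35 = 19.29°;  2α = 38.58°
n_0 = (-0.9993, -0.0371)
n_1 = (-0.8350, -0.5502)
n_2 = (+0.0352, -0.9994)
n_3 = (+0.9899, -0.1414)
n_4 = (+0.8005, +0.5993)
n_5 = (+0.0476, +0.9989)
n_6 = (-0.6640, +0.7477)
  (0,1): δ = 148.74°  ·
  (0,2): δ = 90.11°  ·
  (0,3): δ = 10.26°  ✓
  (0,4): δ = 34.69°  ✓
  (0,5): δ = 85.15°  ·
  (0,6): δ = 129.48°  ·
  (1,2): δ = 121.37°  ·
  (1,3): δ = 41.51°  ·
  (1,4): δ = 3.44°  ✓
  (1,5): δ = 53.89°  ·
  (1,6): δ = 98.22°  ·
  (2,3): δ = 100.14°  ·
  (2,4): δ = 55.19°  ·
  (2,5): δ = 4.74°  ✓
  (2,6): δ = 39.59°  ·
  (3,4): δ = 135.05°  ·
  (3,5): δ = 84.60°  ·
  (3,6): δ = 40.26°  ·
  (4,5): δ = 129.55°  ·
  (4,6): δ = 85.22°  ·
  (5,6): δ = 135.67°  ·
antipodal pairs: 4

count = 4; pairs: (0,3), (0,4), (1,4), (2,5)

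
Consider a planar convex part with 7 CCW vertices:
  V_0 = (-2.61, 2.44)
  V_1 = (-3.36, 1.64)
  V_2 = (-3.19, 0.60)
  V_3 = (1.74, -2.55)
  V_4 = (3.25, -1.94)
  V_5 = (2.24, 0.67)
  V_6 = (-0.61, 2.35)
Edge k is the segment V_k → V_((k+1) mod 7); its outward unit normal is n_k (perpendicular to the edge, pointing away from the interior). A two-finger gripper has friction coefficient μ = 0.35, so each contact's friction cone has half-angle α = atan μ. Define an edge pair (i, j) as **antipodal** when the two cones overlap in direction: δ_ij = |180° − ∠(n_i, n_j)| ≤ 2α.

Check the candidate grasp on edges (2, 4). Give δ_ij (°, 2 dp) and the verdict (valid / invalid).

α = atan 0.35 = 19.29°;  2α = 38.58°
edge 2: e_2 = (+4.93, -3.15);  n_2 = (-0.5384, -0.8427)
edge 4: e_4 = (-1.01, +2.61);  n_4 = (+0.9326, +0.3609)
∠(n_2, n_4) = 143.73°
δ = |180° − 143.73°| = 36.27°
36.27° ≤ 2α = 38.58°  →  valid

δ = 36.27°, valid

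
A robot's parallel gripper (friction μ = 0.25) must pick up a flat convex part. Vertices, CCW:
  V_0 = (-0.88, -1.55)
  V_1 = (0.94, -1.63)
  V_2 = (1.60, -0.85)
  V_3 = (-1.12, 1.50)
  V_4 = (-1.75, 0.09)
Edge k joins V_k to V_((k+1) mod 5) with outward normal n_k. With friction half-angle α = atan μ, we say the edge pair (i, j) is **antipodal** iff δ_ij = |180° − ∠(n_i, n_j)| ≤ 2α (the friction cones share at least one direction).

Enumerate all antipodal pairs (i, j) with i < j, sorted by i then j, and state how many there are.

α = atan 0.25 = 14.04°;  2α = 28.07°
n_0 = (-0.0439, -0.9990)
n_1 = (+0.7634, -0.6459)
n_2 = (+0.6538, +0.7567)
n_3 = (-0.9130, +0.4079)
n_4 = (-0.8834, -0.4686)
  (0,1): δ = 127.72°  ·
  (0,2): δ = 38.31°  ·
  (0,3): δ = 68.44°  ·
  (0,4): δ = 120.46°  ·
  (1,2): δ = 90.59°  ·
  (1,3): δ = 16.16°  ✓
  (1,4): δ = 68.18°  ·
  (2,3): δ = 73.25°  ·
  (2,4): δ = 21.23°  ✓
  (3,4): δ = 127.98°  ·
antipodal pairs: 2

count = 2; pairs: (1,3), (2,4)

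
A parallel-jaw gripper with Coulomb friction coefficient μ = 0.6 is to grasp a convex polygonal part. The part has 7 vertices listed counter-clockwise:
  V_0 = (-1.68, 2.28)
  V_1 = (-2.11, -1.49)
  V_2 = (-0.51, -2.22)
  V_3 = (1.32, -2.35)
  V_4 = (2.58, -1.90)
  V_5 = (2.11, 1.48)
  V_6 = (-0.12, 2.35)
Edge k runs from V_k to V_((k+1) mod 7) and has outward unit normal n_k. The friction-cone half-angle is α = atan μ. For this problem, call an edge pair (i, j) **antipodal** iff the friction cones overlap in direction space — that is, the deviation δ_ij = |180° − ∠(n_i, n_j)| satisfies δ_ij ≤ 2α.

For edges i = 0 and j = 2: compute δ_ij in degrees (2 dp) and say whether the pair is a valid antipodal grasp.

α = atan 0.6 = 30.96°;  2α = 61.93°
edge 0: e_0 = (-0.43, -3.77);  n_0 = (-0.9936, +0.1133)
edge 2: e_2 = (+1.83, -0.13);  n_2 = (-0.0709, -0.9975)
∠(n_0, n_2) = 92.44°
δ = |180° − 92.44°| = 87.56°
87.56° > 2α = 61.93°  →  invalid

δ = 87.56°, invalid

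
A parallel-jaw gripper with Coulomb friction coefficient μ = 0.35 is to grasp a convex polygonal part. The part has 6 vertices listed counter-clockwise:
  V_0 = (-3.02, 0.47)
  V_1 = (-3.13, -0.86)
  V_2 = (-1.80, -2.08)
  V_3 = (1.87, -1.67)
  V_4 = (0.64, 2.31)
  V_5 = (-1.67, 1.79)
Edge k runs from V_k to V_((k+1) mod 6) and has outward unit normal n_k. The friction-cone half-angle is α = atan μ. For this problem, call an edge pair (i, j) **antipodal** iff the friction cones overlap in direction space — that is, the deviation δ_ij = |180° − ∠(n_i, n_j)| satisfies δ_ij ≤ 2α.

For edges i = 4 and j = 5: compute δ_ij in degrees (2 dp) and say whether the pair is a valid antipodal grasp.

α = atan 0.35 = 19.29°;  2α = 38.58°
edge 4: e_4 = (-2.31, -0.52);  n_4 = (-0.2196, +0.9756)
edge 5: e_5 = (-1.35, -1.32);  n_5 = (-0.6991, +0.7150)
∠(n_4, n_5) = 31.67°
δ = |180° − 31.67°| = 148.33°
148.33° > 2α = 38.58°  →  invalid

δ = 148.33°, invalid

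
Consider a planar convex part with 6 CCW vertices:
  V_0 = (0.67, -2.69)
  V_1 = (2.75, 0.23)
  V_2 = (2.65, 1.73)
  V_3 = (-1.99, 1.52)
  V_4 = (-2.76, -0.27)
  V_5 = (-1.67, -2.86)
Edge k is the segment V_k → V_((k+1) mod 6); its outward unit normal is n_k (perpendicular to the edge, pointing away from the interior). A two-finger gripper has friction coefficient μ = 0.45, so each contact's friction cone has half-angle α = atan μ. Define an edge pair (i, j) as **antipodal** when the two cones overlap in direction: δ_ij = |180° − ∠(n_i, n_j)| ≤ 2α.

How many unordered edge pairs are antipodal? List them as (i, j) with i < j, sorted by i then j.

α = atan 0.45 = 24.23°;  2α = 48.46°
n_0 = (+0.8145, -0.5802)
n_1 = (+0.9978, +0.0665)
n_2 = (-0.0452, +0.9990)
n_3 = (-0.9186, +0.3952)
n_4 = (-0.9217, -0.3879)
n_5 = (+0.0725, -0.9974)
  (0,1): δ = 140.72°  ·
  (0,2): δ = 51.95°  ·
  (0,3): δ = 12.19°  ✓
  (0,4): δ = 58.29°  ·
  (0,5): δ = 129.62°  ·
  (1,2): δ = 91.22°  ·
  (1,3): δ = 27.09°  ✓
  (1,4): δ = 19.01°  ✓
  (1,5): δ = 90.34°  ·
  (2,3): δ = 115.87°  ·
  (2,4): δ = 69.77°  ·
  (2,5): δ = 1.56°  ✓
  (3,4): δ = 133.90°  ·
  (3,5): δ = 62.57°  ·
  (4,5): δ = 108.67°  ·
antipodal pairs: 4

count = 4; pairs: (0,3), (1,3), (1,4), (2,5)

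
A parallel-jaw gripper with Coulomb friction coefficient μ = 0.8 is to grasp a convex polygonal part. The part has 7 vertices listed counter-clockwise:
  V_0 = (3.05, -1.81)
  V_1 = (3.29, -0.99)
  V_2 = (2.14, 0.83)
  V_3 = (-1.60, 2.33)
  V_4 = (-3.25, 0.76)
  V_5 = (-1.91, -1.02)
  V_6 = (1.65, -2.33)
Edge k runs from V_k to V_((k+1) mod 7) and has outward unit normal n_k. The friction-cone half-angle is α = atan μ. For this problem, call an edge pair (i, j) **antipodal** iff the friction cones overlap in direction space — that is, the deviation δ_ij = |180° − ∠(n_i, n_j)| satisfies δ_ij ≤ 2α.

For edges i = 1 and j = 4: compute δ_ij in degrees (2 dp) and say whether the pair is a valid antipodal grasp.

δ = 4.69°, valid

α = atan 0.8 = 38.66°;  2α = 77.32°
edge 1: e_1 = (-1.15, +1.82);  n_1 = (+0.8454, +0.5342)
edge 4: e_4 = (+1.34, -1.78);  n_4 = (-0.7989, -0.6014)
∠(n_1, n_4) = 175.31°
δ = |180° − 175.31°| = 4.69°
4.69° ≤ 2α = 77.32°  →  valid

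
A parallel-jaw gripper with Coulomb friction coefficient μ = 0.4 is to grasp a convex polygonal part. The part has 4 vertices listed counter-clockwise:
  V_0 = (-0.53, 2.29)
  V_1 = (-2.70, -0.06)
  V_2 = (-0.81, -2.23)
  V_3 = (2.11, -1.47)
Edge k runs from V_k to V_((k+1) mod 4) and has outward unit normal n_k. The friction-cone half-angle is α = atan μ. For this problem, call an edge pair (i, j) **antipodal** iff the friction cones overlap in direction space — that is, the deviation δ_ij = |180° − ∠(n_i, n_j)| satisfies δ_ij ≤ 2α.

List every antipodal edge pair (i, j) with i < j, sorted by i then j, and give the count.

count = 2; pairs: (0,2), (1,3)

α = atan 0.4 = 21.80°;  2α = 43.60°
n_0 = (-0.7347, +0.6784)
n_1 = (-0.7541, -0.6568)
n_2 = (+0.2519, -0.9678)
n_3 = (+0.8184, +0.5746)
  (0,1): δ = 96.23°  ·
  (0,2): δ = 32.69°  ✓
  (0,3): δ = 77.79°  ·
  (1,2): δ = 116.47°  ·
  (1,3): δ = 5.98°  ✓
  (2,3): δ = 69.52°  ·
antipodal pairs: 2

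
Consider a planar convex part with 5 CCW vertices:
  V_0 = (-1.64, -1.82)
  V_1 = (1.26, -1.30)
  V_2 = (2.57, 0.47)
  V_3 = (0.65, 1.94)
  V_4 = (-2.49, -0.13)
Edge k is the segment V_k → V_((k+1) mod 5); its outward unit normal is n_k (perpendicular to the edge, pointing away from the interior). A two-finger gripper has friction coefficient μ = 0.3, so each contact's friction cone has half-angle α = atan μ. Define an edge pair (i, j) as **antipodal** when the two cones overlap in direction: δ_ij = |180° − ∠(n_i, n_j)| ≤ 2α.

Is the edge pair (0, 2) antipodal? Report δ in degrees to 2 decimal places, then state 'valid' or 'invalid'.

δ = 47.60°, invalid

α = atan 0.3 = 16.70°;  2α = 33.40°
edge 0: e_0 = (+2.90, +0.52);  n_0 = (+0.1765, -0.9843)
edge 2: e_2 = (-1.92, +1.47);  n_2 = (+0.6079, +0.7940)
∠(n_0, n_2) = 132.40°
δ = |180° − 132.40°| = 47.60°
47.60° > 2α = 33.40°  →  invalid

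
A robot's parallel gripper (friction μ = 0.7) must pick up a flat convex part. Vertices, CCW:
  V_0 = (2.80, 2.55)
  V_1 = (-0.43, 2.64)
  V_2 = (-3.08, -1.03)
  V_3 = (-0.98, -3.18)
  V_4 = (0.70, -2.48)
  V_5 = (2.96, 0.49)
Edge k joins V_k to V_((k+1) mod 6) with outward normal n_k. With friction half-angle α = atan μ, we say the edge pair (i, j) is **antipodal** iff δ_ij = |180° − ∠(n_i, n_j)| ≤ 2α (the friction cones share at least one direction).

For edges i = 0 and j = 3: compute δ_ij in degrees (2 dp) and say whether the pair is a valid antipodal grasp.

δ = 24.22°, valid

α = atan 0.7 = 34.99°;  2α = 69.98°
edge 0: e_0 = (-3.23, +0.09);  n_0 = (+0.0279, +0.9996)
edge 3: e_3 = (+1.68, +0.70);  n_3 = (+0.3846, -0.9231)
∠(n_0, n_3) = 155.78°
δ = |180° − 155.78°| = 24.22°
24.22° ≤ 2α = 69.98°  →  valid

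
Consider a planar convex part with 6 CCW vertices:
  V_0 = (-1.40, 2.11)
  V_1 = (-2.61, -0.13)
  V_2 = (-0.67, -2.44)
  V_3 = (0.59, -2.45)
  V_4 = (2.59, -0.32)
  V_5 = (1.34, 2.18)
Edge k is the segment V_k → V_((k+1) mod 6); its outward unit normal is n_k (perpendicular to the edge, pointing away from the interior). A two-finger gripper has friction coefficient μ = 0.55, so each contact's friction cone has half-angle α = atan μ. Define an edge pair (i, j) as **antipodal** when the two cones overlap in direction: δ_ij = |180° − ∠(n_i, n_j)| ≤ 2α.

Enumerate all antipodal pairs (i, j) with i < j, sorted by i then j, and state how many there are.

count = 6; pairs: (0,3), (0,4), (1,4), (1,5), (2,5), (3,5)

α = atan 0.55 = 28.81°;  2α = 57.62°
n_0 = (-0.8798, +0.4753)
n_1 = (-0.7658, -0.6431)
n_2 = (-0.0079, -1.0000)
n_3 = (+0.7290, -0.6845)
n_4 = (+0.8944, +0.4472)
n_5 = (-0.0255, +0.9997)
  (0,1): δ = 111.60°  ·
  (0,2): δ = 62.08°  ·
  (0,3): δ = 14.82°  ✓
  (0,4): δ = 54.94°  ✓
  (0,5): δ = 119.84°  ·
  (1,2): δ = 130.48°  ·
  (1,3): δ = 83.22°  ·
  (1,4): δ = 13.46°  ✓
  (1,5): δ = 51.44°  ✓
  (2,3): δ = 132.74°  ·
  (2,4): δ = 62.98°  ·
  (2,5): δ = 1.92°  ✓
  (3,4): δ = 110.24°  ·
  (3,5): δ = 45.34°  ✓
  (4,5): δ = 115.10°  ·
antipodal pairs: 6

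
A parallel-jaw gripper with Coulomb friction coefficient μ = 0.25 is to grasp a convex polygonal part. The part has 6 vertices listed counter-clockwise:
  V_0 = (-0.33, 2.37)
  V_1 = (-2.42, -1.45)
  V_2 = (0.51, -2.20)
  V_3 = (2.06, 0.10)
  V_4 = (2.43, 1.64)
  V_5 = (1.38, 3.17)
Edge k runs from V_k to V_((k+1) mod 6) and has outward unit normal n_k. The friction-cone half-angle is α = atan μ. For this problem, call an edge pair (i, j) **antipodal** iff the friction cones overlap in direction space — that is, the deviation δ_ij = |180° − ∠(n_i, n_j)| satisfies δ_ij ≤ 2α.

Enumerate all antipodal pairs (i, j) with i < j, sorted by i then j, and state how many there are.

α = atan 0.25 = 14.04°;  2α = 28.07°
n_0 = (-0.8773, +0.4800)
n_1 = (-0.2480, -0.9688)
n_2 = (+0.8293, -0.5589)
n_3 = (+0.9723, -0.2336)
n_4 = (+0.8245, +0.5658)
n_5 = (-0.4238, +0.9058)
  (0,1): δ = 75.67°  ·
  (0,2): δ = 5.29°  ✓
  (0,3): δ = 15.17°  ✓
  (0,4): δ = 63.14°  ·
  (0,5): δ = 143.76°  ·
  (1,2): δ = 109.62°  ·
  (1,3): δ = 89.15°  ·
  (1,4): δ = 41.18°  ·
  (1,5): δ = 39.43°  ·
  (2,3): δ = 159.53°  ·
  (2,4): δ = 111.56°  ·
  (2,5): δ = 30.95°  ·
  (3,4): δ = 132.03°  ·
  (3,5): δ = 51.42°  ·
  (4,5): δ = 99.39°  ·
antipodal pairs: 2

count = 2; pairs: (0,2), (0,3)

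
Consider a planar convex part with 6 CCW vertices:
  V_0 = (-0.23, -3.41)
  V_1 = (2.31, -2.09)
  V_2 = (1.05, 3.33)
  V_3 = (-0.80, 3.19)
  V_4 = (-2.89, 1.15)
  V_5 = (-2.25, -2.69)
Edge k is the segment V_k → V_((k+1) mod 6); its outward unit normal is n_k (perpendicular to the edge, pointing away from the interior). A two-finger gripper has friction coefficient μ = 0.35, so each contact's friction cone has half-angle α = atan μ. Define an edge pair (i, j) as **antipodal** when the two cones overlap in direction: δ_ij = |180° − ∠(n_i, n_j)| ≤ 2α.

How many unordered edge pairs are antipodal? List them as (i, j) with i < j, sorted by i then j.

α = atan 0.35 = 19.29°;  2α = 38.58°
n_0 = (+0.4611, -0.8873)
n_1 = (+0.9740, +0.2264)
n_2 = (-0.0755, +0.9971)
n_3 = (-0.6985, +0.7156)
n_4 = (-0.9864, -0.1644)
n_5 = (-0.3357, -0.9420)
  (0,1): δ = 104.37°  ·
  (0,2): δ = 23.13°  ✓
  (0,3): δ = 16.85°  ✓
  (0,4): δ = 72.00°  ·
  (0,5): δ = 132.92°  ·
  (1,2): δ = 98.76°  ·
  (1,3): δ = 58.78°  ·
  (1,4): δ = 3.62°  ✓
  (1,5): δ = 57.29°  ·
  (2,3): δ = 140.02°  ·
  (2,4): δ = 84.87°  ·
  (2,5): δ = 23.95°  ✓
  (3,4): δ = 124.84°  ·
  (3,5): δ = 63.92°  ·
  (4,5): δ = 119.08°  ·
antipodal pairs: 4

count = 4; pairs: (0,2), (0,3), (1,4), (2,5)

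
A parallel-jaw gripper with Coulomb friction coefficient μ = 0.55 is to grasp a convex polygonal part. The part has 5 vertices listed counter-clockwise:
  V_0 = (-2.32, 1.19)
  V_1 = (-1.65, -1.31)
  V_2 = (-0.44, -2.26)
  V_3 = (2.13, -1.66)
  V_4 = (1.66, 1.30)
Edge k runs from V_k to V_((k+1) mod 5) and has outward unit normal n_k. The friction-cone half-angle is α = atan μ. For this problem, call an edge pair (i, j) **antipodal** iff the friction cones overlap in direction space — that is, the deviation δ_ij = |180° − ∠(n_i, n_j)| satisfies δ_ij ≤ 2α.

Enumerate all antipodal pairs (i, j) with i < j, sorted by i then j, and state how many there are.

count = 4; pairs: (0,3), (1,3), (1,4), (2,4)

α = atan 0.55 = 28.81°;  2α = 57.62°
n_0 = (-0.9659, -0.2589)
n_1 = (-0.6175, -0.7865)
n_2 = (+0.2273, -0.9738)
n_3 = (+0.9876, +0.1568)
n_4 = (-0.0276, +0.9996)
  (0,1): δ = 143.14°  ·
  (0,2): δ = 91.86°  ·
  (0,3): δ = 5.98°  ✓
  (0,4): δ = 76.58°  ·
  (1,2): δ = 128.72°  ·
  (1,3): δ = 42.84°  ✓
  (1,4): δ = 39.72°  ✓
  (2,3): δ = 94.12°  ·
  (2,4): δ = 11.56°  ✓
  (3,4): δ = 97.44°  ·
antipodal pairs: 4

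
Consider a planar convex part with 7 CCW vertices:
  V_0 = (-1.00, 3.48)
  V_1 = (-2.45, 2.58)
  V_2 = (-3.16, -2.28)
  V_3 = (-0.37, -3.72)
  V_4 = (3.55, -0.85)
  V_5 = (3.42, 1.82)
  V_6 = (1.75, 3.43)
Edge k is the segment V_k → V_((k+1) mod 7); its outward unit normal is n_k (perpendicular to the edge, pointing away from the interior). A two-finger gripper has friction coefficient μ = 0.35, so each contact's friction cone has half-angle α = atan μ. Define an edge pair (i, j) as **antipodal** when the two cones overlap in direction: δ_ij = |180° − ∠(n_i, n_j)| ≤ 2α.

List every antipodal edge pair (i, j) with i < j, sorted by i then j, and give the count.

α = atan 0.35 = 19.29°;  2α = 38.58°
n_0 = (-0.5274, +0.8496)
n_1 = (-0.9895, +0.1446)
n_2 = (-0.4586, -0.8886)
n_3 = (+0.5907, -0.8069)
n_4 = (+0.9988, +0.0486)
n_5 = (+0.6941, +0.7199)
n_6 = (+0.0182, +0.9998)
  (0,1): δ = 130.14°  ·
  (0,2): δ = 59.13°  ·
  (0,3): δ = 4.38°  ✓
  (0,4): δ = 60.96°  ·
  (0,5): δ = 104.22°  ·
  (0,6): δ = 147.13°  ·
  (1,2): δ = 108.99°  ·
  (1,3): δ = 45.48°  ·
  (1,4): δ = 11.10°  ✓
  (1,5): δ = 54.36°  ·
  (1,6): δ = 97.27°  ·
  (2,3): δ = 116.49°  ·
  (2,4): δ = 59.91°  ·
  (2,5): δ = 16.65°  ✓
  (2,6): δ = 26.26°  ✓
  (3,4): δ = 123.42°  ·
  (3,5): δ = 80.16°  ·
  (3,6): δ = 37.25°  ✓
  (4,5): δ = 136.74°  ·
  (4,6): δ = 93.83°  ·
  (5,6): δ = 137.09°  ·
antipodal pairs: 5

count = 5; pairs: (0,3), (1,4), (2,5), (2,6), (3,6)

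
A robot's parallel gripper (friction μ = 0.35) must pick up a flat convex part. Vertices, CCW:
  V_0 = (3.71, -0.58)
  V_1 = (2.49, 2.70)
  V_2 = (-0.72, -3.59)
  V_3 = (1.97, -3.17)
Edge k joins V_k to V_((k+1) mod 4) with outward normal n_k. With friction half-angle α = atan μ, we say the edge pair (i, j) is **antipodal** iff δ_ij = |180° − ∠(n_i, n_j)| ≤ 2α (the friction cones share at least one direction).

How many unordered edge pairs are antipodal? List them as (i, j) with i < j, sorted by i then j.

count = 1; pairs: (1,3)

α = atan 0.35 = 19.29°;  2α = 38.58°
n_0 = (+0.9373, +0.3486)
n_1 = (-0.8907, +0.4546)
n_2 = (+0.1543, -0.9880)
n_3 = (+0.8301, -0.5577)
  (0,1): δ = 47.44°  ·
  (0,2): δ = 78.47°  ·
  (0,3): δ = 125.70°  ·
  (1,2): δ = 54.09°  ·
  (1,3): δ = 6.86°  ✓
  (2,3): δ = 132.77°  ·
antipodal pairs: 1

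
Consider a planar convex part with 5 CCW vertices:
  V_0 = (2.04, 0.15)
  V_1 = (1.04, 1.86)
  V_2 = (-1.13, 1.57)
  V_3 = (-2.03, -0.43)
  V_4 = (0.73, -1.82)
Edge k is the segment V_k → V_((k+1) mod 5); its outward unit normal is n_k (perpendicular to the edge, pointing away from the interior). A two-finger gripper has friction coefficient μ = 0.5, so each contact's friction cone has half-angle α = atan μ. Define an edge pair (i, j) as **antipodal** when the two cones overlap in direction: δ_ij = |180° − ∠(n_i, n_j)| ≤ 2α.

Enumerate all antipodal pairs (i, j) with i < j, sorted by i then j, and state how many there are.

count = 4; pairs: (0,3), (1,3), (1,4), (2,4)

α = atan 0.5 = 26.57°;  2α = 53.13°
n_0 = (+0.8632, +0.5048)
n_1 = (-0.1325, +0.9912)
n_2 = (-0.9119, +0.4104)
n_3 = (-0.4498, -0.8931)
n_4 = (+0.8327, -0.5537)
  (0,1): δ = 112.71°  ·
  (0,2): δ = 54.55°  ·
  (0,3): δ = 32.95°  ✓
  (0,4): δ = 116.06°  ·
  (1,2): δ = 121.84°  ·
  (1,3): δ = 34.34°  ✓
  (1,4): δ = 48.77°  ✓
  (2,3): δ = 92.50°  ·
  (2,4): δ = 9.40°  ✓
  (3,4): δ = 96.89°  ·
antipodal pairs: 4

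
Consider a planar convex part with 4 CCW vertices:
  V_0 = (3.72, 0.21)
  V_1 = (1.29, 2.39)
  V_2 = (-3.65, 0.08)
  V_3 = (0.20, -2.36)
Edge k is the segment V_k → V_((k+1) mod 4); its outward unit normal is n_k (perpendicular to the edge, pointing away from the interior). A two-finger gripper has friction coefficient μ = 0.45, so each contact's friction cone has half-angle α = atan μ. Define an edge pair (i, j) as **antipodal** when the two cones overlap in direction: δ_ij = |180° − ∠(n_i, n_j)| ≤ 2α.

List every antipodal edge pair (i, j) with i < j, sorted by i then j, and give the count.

α = atan 0.45 = 24.23°;  2α = 48.46°
n_0 = (+0.6678, +0.7444)
n_1 = (-0.4236, +0.9059)
n_2 = (-0.5353, -0.8447)
n_3 = (+0.5897, -0.8076)
  (0,1): δ = 113.04°  ·
  (0,2): δ = 9.53°  ✓
  (0,3): δ = 78.03°  ·
  (1,2): δ = 57.43°  ·
  (1,3): δ = 11.07°  ✓
  (2,3): δ = 111.50°  ·
antipodal pairs: 2

count = 2; pairs: (0,2), (1,3)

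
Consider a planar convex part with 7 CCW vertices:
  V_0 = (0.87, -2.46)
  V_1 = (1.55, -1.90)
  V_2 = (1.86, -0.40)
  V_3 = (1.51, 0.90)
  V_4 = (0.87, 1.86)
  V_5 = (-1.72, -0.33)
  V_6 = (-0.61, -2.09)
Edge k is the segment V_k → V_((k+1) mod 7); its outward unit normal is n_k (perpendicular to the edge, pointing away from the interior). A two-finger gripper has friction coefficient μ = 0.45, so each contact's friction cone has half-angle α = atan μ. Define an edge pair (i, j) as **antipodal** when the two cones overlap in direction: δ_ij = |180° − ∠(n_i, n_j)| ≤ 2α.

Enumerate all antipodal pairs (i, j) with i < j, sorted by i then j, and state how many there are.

α = atan 0.45 = 24.23°;  2α = 48.46°
n_0 = (+0.6357, -0.7719)
n_1 = (+0.9793, -0.2024)
n_2 = (+0.9656, +0.2600)
n_3 = (+0.8321, +0.5547)
n_4 = (-0.6457, +0.7636)
n_5 = (-0.8458, -0.5335)
n_6 = (-0.2425, -0.9701)
  (0,1): δ = 141.15°  ·
  (0,2): δ = 114.40°  ·
  (0,3): δ = 95.78°  ·
  (0,4): δ = 0.74°  ✓
  (0,5): δ = 82.77°  ·
  (0,6): δ = 126.49°  ·
  (1,2): δ = 153.25°  ·
  (1,3): δ = 134.63°  ·
  (1,4): δ = 38.11°  ✓
  (1,5): δ = 43.92°  ✓
  (1,6): δ = 87.64°  ·
  (2,3): δ = 161.38°  ·
  (2,4): δ = 64.85°  ·
  (2,5): δ = 17.17°  ✓
  (2,6): δ = 60.90°  ·
  (3,4): δ = 83.47°  ·
  (3,5): δ = 1.45°  ✓
  (3,6): δ = 42.27°  ✓
  (4,5): δ = 97.98°  ·
  (4,6): δ = 54.25°  ·
  (5,6): δ = 136.28°  ·
antipodal pairs: 6

count = 6; pairs: (0,4), (1,4), (1,5), (2,5), (3,5), (3,6)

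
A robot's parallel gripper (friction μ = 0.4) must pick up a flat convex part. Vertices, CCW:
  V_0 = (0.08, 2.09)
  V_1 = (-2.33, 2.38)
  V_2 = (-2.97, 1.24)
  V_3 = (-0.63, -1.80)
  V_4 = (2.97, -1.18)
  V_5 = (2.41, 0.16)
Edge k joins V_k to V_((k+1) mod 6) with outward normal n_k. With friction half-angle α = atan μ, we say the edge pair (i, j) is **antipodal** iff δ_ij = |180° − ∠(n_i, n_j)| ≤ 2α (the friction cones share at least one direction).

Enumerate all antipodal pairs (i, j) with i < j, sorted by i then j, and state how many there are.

α = atan 0.4 = 21.80°;  2α = 43.60°
n_0 = (+0.1195, +0.9928)
n_1 = (-0.8720, +0.4895)
n_2 = (-0.7924, -0.6100)
n_3 = (+0.1697, -0.9855)
n_4 = (+0.9227, +0.3856)
n_5 = (+0.6379, +0.7701)
  (0,1): δ = 112.45°  ·
  (0,2): δ = 45.55°  ·
  (0,3): δ = 16.63°  ✓
  (0,4): δ = 119.54°  ·
  (0,5): δ = 147.23°  ·
  (1,2): δ = 113.10°  ·
  (1,3): δ = 50.92°  ·
  (1,4): δ = 51.99°  ·
  (1,5): δ = 79.67°  ·
  (2,3): δ = 117.82°  ·
  (2,4): δ = 14.91°  ✓
  (2,5): δ = 12.78°  ✓
  (3,4): δ = 77.09°  ·
  (3,5): δ = 49.41°  ·
  (4,5): δ = 152.32°  ·
antipodal pairs: 3

count = 3; pairs: (0,3), (2,4), (2,5)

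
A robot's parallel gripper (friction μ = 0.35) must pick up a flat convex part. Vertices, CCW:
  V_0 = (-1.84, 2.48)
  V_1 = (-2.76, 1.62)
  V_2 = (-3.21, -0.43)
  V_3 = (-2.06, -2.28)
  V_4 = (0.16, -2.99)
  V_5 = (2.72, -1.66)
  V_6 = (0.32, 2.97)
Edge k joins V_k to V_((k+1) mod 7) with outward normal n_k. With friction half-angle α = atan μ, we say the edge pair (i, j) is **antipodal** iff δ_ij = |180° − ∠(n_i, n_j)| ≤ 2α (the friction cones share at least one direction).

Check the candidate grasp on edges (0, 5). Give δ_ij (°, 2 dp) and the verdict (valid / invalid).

α = atan 0.35 = 19.29°;  2α = 38.58°
edge 0: e_0 = (-0.92, -0.86);  n_0 = (-0.6829, +0.7305)
edge 5: e_5 = (-2.40, +4.63);  n_5 = (+0.8878, +0.4602)
∠(n_0, n_5) = 105.67°
δ = |180° − 105.67°| = 74.33°
74.33° > 2α = 38.58°  →  invalid

δ = 74.33°, invalid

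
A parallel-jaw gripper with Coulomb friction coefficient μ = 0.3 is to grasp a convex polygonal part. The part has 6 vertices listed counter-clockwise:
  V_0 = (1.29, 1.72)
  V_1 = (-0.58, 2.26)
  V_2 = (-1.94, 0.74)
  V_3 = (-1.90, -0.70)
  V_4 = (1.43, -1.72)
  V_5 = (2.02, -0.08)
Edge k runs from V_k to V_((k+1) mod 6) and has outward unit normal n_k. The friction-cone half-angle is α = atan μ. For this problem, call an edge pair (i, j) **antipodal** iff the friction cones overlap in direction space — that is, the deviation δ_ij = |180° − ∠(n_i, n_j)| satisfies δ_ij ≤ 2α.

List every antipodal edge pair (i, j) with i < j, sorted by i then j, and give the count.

α = atan 0.3 = 16.70°;  2α = 33.40°
n_0 = (+0.2774, +0.9607)
n_1 = (-0.7452, +0.6668)
n_2 = (-0.9996, -0.0278)
n_3 = (-0.2929, -0.9562)
n_4 = (+0.9410, -0.3385)
n_5 = (+0.9267, +0.3758)
  (0,1): δ = 115.71°  ·
  (0,2): δ = 72.30°  ·
  (0,3): δ = 0.92°  ✓
  (0,4): δ = 86.32°  ·
  (0,5): δ = 128.18°  ·
  (1,2): δ = 136.59°  ·
  (1,3): δ = 65.21°  ·
  (1,4): δ = 22.03°  ✓
  (1,5): δ = 63.90°  ·
  (2,3): δ = 108.62°  ·
  (2,4): δ = 21.38°  ✓
  (2,5): δ = 20.48°  ✓
  (3,4): δ = 92.76°  ·
  (3,5): δ = 50.89°  ·
  (4,5): δ = 138.14°  ·
antipodal pairs: 4

count = 4; pairs: (0,3), (1,4), (2,4), (2,5)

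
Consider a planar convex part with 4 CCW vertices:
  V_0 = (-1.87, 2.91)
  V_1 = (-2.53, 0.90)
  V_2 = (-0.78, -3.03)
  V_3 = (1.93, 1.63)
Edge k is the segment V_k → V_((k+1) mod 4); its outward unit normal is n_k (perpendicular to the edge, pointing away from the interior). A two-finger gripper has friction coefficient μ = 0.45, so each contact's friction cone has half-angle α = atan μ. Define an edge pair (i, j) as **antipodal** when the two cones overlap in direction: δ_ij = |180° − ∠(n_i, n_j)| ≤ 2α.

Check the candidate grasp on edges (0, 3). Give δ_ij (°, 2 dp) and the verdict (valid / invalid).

δ = 89.56°, invalid

α = atan 0.45 = 24.23°;  2α = 48.46°
edge 0: e_0 = (-0.66, -2.01);  n_0 = (-0.9501, +0.3120)
edge 3: e_3 = (-3.80, +1.28);  n_3 = (+0.3192, +0.9477)
∠(n_0, n_3) = 90.44°
δ = |180° − 90.44°| = 89.56°
89.56° > 2α = 48.46°  →  invalid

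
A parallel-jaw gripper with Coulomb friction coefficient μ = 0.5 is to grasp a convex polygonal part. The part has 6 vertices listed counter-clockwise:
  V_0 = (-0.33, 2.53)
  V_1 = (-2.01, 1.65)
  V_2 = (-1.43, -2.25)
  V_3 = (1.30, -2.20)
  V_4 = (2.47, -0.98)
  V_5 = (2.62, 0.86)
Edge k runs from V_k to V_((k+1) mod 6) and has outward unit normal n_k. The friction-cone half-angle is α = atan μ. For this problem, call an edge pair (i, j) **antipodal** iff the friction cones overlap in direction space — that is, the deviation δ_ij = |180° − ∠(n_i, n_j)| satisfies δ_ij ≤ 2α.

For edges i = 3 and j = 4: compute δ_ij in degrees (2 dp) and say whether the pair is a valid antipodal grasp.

α = atan 0.5 = 26.57°;  2α = 53.13°
edge 3: e_3 = (+1.17, +1.22);  n_3 = (+0.7217, -0.6922)
edge 4: e_4 = (+0.15, +1.84);  n_4 = (+0.9967, -0.0813)
∠(n_3, n_4) = 39.14°
δ = |180° − 39.14°| = 140.86°
140.86° > 2α = 53.13°  →  invalid

δ = 140.86°, invalid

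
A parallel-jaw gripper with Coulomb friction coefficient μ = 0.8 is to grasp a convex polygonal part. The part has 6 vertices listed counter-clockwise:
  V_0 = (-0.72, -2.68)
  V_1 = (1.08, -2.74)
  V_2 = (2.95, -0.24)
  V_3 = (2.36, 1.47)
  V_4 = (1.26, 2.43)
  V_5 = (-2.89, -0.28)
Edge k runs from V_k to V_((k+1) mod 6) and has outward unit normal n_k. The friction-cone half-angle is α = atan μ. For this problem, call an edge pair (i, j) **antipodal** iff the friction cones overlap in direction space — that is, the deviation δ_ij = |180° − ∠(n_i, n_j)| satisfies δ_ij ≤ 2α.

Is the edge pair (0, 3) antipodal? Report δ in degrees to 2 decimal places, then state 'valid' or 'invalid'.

α = atan 0.8 = 38.66°;  2α = 77.32°
edge 0: e_0 = (+1.80, -0.06);  n_0 = (-0.0333, -0.9994)
edge 3: e_3 = (-1.10, +0.96);  n_3 = (+0.6575, +0.7534)
∠(n_0, n_3) = 140.80°
δ = |180° − 140.80°| = 39.20°
39.20° ≤ 2α = 77.32°  →  valid

δ = 39.20°, valid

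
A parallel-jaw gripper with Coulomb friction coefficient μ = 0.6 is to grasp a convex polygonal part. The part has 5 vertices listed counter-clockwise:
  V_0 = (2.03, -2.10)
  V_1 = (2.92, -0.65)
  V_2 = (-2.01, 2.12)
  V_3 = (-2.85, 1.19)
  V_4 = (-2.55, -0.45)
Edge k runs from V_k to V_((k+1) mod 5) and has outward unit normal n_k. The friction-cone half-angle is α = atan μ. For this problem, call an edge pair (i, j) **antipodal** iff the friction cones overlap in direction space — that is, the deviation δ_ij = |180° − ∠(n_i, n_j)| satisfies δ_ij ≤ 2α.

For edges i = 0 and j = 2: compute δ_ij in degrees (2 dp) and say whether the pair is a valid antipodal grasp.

δ = 10.55°, valid

α = atan 0.6 = 30.96°;  2α = 61.93°
edge 0: e_0 = (+0.89, +1.45);  n_0 = (+0.8523, -0.5231)
edge 2: e_2 = (-0.84, -0.93);  n_2 = (-0.7421, +0.6703)
∠(n_0, n_2) = 169.45°
δ = |180° − 169.45°| = 10.55°
10.55° ≤ 2α = 61.93°  →  valid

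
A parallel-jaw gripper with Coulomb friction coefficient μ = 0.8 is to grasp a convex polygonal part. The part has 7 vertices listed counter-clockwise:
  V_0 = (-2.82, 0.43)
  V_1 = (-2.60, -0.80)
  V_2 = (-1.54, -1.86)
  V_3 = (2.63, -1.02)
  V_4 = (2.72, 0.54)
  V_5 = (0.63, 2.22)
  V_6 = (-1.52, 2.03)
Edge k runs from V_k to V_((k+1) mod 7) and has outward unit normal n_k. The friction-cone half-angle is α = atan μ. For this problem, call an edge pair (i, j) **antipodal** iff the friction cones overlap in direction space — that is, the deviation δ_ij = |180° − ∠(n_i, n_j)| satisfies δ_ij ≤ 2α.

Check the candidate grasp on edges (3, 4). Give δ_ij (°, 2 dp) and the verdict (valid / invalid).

α = atan 0.8 = 38.66°;  2α = 77.32°
edge 3: e_3 = (+0.09, +1.56);  n_3 = (+0.9983, -0.0576)
edge 4: e_4 = (-2.09, +1.68);  n_4 = (+0.6265, +0.7794)
∠(n_3, n_4) = 54.51°
δ = |180° − 54.51°| = 125.49°
125.49° > 2α = 77.32°  →  invalid

δ = 125.49°, invalid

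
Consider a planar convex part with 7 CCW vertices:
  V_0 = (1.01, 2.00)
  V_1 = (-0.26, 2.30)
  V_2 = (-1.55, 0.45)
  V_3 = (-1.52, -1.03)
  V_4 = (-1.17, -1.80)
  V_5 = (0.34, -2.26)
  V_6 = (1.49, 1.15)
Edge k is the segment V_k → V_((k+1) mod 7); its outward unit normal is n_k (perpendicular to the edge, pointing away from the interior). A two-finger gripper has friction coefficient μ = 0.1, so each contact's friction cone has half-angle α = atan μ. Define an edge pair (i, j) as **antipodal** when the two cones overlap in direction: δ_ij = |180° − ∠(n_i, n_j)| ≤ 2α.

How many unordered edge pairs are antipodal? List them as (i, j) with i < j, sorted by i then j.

α = atan 0.1 = 5.71°;  2α = 11.42°
n_0 = (+0.2299, +0.9732)
n_1 = (-0.8203, +0.5720)
n_2 = (-0.9998, -0.0203)
n_3 = (-0.9104, -0.4138)
n_4 = (-0.2914, -0.9566)
n_5 = (+0.9476, -0.3196)
n_6 = (+0.8708, +0.4917)
  (0,1): δ = 111.60°  ·
  (0,2): δ = 75.55°  ·
  (0,3): δ = 52.27°  ·
  (0,4): δ = 3.65°  ✓
  (0,5): δ = 84.65°  ·
  (0,6): δ = 132.74°  ·
  (1,2): δ = 143.95°  ·
  (1,3): δ = 120.67°  ·
  (1,4): δ = 72.05°  ·
  (1,5): δ = 16.25°  ·
  (1,6): δ = 64.34°  ·
  (2,3): δ = 156.72°  ·
  (2,4): δ = 108.10°  ·
  (2,5): δ = 19.80°  ·
  (2,6): δ = 28.29°  ·
  (3,4): δ = 131.39°  ·
  (3,5): δ = 43.08°  ·
  (3,6): δ = 5.01°  ✓
  (4,5): δ = 91.69°  ·
  (4,6): δ = 43.60°  ·
  (5,6): δ = 131.91°  ·
antipodal pairs: 2

count = 2; pairs: (0,4), (3,6)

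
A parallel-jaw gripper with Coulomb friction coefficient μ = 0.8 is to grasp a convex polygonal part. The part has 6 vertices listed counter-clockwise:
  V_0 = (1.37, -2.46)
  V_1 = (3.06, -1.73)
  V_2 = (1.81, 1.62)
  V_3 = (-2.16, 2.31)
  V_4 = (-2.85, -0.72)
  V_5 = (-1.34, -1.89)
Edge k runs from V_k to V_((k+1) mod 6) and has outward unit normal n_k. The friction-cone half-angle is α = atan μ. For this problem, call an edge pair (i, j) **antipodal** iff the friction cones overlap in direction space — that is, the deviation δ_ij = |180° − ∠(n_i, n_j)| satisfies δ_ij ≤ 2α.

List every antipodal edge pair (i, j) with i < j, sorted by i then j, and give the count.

α = atan 0.8 = 38.66°;  2α = 77.32°
n_0 = (+0.3965, -0.9180)
n_1 = (+0.9369, +0.3496)
n_2 = (+0.1712, +0.9852)
n_3 = (-0.9750, +0.2220)
n_4 = (-0.6125, -0.7905)
n_5 = (-0.2058, -0.9786)
  (0,1): δ = 92.90°  ·
  (0,2): δ = 33.22°  ✓
  (0,3): δ = 53.81°  ✓
  (0,4): δ = 118.87°  ·
  (0,5): δ = 144.76°  ·
  (1,2): δ = 120.32°  ·
  (1,3): δ = 33.29°  ✓
  (1,4): δ = 31.77°  ✓
  (1,5): δ = 57.66°  ✓
  (2,3): δ = 92.97°  ·
  (2,4): δ = 27.91°  ✓
  (2,5): δ = 2.02°  ✓
  (3,4): δ = 114.94°  ·
  (3,5): δ = 89.05°  ·
  (4,5): δ = 154.11°  ·
antipodal pairs: 7

count = 7; pairs: (0,2), (0,3), (1,3), (1,4), (1,5), (2,4), (2,5)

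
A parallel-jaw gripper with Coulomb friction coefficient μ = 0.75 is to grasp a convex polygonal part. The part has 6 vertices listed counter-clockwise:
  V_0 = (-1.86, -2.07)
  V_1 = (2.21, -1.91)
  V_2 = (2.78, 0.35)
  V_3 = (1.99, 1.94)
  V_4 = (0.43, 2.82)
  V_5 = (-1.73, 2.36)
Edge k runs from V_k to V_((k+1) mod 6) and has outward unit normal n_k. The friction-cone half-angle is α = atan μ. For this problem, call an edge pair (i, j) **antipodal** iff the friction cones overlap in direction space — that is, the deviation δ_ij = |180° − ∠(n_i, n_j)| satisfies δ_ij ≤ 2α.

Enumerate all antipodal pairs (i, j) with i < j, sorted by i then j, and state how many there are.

count = 7; pairs: (0,2), (0,3), (0,4), (1,4), (1,5), (2,5), (3,5)

α = atan 0.75 = 36.87°;  2α = 73.74°
n_0 = (+0.0393, -0.9992)
n_1 = (+0.9696, -0.2446)
n_2 = (+0.8956, +0.4450)
n_3 = (+0.4913, +0.8710)
n_4 = (-0.2083, +0.9781)
n_5 = (-0.9996, +0.0293)
  (0,1): δ = 106.41°  ·
  (0,2): δ = 65.83°  ✓
  (0,3): δ = 31.68°  ✓
  (0,4): δ = 9.77°  ✓
  (0,5): δ = 86.07°  ·
  (1,2): δ = 139.42°  ·
  (1,3): δ = 105.27°  ·
  (1,4): δ = 63.82°  ✓
  (1,5): δ = 12.47°  ✓
  (2,3): δ = 145.85°  ·
  (2,4): δ = 104.40°  ·
  (2,5): δ = 28.10°  ✓
  (3,4): δ = 138.55°  ·
  (3,5): δ = 62.25°  ✓
  (4,5): δ = 103.70°  ·
antipodal pairs: 7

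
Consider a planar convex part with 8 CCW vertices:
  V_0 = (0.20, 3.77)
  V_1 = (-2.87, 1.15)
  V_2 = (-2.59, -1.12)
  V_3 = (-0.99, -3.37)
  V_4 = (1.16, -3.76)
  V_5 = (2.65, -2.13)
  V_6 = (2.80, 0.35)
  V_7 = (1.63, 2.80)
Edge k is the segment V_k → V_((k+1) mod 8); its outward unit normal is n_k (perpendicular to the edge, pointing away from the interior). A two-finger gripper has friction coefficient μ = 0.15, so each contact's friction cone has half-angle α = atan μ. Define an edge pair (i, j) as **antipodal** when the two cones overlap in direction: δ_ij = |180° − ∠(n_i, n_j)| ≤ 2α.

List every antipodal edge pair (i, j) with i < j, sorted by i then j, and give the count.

α = atan 0.15 = 8.53°;  2α = 17.06°
n_0 = (-0.6492, +0.7607)
n_1 = (-0.9925, -0.1224)
n_2 = (-0.8150, -0.5795)
n_3 = (-0.1785, -0.9839)
n_4 = (+0.7381, -0.6747)
n_5 = (+0.9982, -0.0604)
n_6 = (+0.9024, +0.4309)
n_7 = (+0.5614, +0.8276)
  (0,1): δ = 123.45°  ·
  (0,2): δ = 95.06°  ·
  (0,3): δ = 50.76°  ·
  (0,4): δ = 7.09°  ✓
  (0,5): δ = 46.06°  ·
  (0,6): δ = 75.05°  ·
  (0,7): δ = 105.37°  ·
  (1,2): δ = 151.61°  ·
  (1,3): δ = 107.31°  ·
  (1,4): δ = 49.46°  ·
  (1,5): δ = 10.49°  ✓
  (1,6): δ = 18.50°  ·
  (1,7): δ = 48.82°  ·
  (2,3): δ = 135.70°  ·
  (2,4): δ = 77.85°  ·
  (2,5): δ = 38.88°  ·
  (2,6): δ = 9.89°  ✓
  (2,7): δ = 20.43°  ·
  (3,4): δ = 122.15°  ·
  (3,5): δ = 83.18°  ·
  (3,6): δ = 54.19°  ·
  (3,7): δ = 23.87°  ·
  (4,5): δ = 141.03°  ·
  (4,6): δ = 112.04°  ·
  (4,7): δ = 81.72°  ·
  (5,6): δ = 151.01°  ·
  (5,7): δ = 120.69°  ·
  (6,7): δ = 149.68°  ·
antipodal pairs: 3

count = 3; pairs: (0,4), (1,5), (2,6)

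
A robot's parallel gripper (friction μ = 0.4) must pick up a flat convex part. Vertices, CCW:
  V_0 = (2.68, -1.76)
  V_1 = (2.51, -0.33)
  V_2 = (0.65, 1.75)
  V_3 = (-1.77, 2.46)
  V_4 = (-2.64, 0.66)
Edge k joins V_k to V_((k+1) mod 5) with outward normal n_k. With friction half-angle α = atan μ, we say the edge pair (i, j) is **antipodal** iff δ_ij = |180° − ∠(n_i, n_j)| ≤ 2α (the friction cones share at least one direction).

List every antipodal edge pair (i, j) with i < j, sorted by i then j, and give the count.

count = 3; pairs: (0,3), (1,4), (2,4)

α = atan 0.4 = 21.80°;  2α = 43.60°
n_0 = (+0.9930, +0.1180)
n_1 = (+0.7454, +0.6666)
n_2 = (+0.2815, +0.9596)
n_3 = (-0.9003, +0.4352)
n_4 = (-0.4141, -0.9102)
  (0,1): δ = 144.98°  ·
  (0,2): δ = 113.13°  ·
  (0,3): δ = 32.58°  ✓
  (0,4): δ = 58.76°  ·
  (1,2): δ = 148.16°  ·
  (1,3): δ = 67.60°  ·
  (1,4): δ = 23.74°  ✓
  (2,3): δ = 99.44°  ·
  (2,4): δ = 8.11°  ✓
  (3,4): δ = 88.66°  ·
antipodal pairs: 3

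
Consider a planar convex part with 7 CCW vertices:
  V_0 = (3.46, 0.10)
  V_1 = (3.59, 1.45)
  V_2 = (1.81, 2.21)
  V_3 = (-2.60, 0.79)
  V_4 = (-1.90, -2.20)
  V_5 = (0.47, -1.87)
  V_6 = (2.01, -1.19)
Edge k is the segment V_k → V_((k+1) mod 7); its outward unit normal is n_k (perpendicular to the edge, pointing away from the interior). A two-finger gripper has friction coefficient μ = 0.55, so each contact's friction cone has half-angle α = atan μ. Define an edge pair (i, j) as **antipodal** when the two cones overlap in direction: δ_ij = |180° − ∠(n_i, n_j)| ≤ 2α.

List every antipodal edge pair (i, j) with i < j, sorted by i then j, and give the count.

α = atan 0.55 = 28.81°;  2α = 57.62°
n_0 = (+0.9954, -0.0959)
n_1 = (+0.3927, +0.9197)
n_2 = (-0.3065, +0.9519)
n_3 = (-0.9737, -0.2280)
n_4 = (+0.1379, -0.9904)
n_5 = (+0.4039, -0.9148)
n_6 = (+0.6647, -0.7471)
  (0,1): δ = 107.62°  ·
  (0,2): δ = 66.65°  ·
  (0,3): δ = 18.68°  ✓
  (0,4): δ = 103.43°  ·
  (0,5): δ = 119.32°  ·
  (0,6): δ = 137.16°  ·
  (1,2): δ = 139.03°  ·
  (1,3): δ = 53.70°  ✓
  (1,4): δ = 31.05°  ✓
  (1,5): δ = 46.95°  ✓
  (1,6): δ = 64.78°  ·
  (2,3): δ = 94.67°  ·
  (2,4): δ = 9.92°  ✓
  (2,5): δ = 5.98°  ✓
  (2,6): δ = 23.81°  ✓
  (3,4): δ = 95.25°  ·
  (3,5): δ = 79.35°  ·
  (3,6): δ = 61.52°  ·
  (4,5): δ = 164.10°  ·
  (4,6): δ = 146.27°  ·
  (5,6): δ = 162.17°  ·
antipodal pairs: 7

count = 7; pairs: (0,3), (1,3), (1,4), (1,5), (2,4), (2,5), (2,6)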